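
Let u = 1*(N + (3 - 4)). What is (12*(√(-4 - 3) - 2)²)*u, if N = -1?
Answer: 72 + 96*I*√7 ≈ 72.0 + 253.99*I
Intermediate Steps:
u = -2 (u = 1*(-1 + (3 - 4)) = 1*(-1 - 1) = 1*(-2) = -2)
(12*(√(-4 - 3) - 2)²)*u = (12*(√(-4 - 3) - 2)²)*(-2) = (12*(√(-7) - 2)²)*(-2) = (12*(I*√7 - 2)²)*(-2) = (12*(-2 + I*√7)²)*(-2) = -24*(-2 + I*√7)²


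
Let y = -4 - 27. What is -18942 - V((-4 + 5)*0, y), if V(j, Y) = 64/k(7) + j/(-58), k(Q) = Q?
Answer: -132658/7 ≈ -18951.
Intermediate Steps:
y = -31
V(j, Y) = 64/7 - j/58 (V(j, Y) = 64/7 + j/(-58) = 64*(⅐) + j*(-1/58) = 64/7 - j/58)
-18942 - V((-4 + 5)*0, y) = -18942 - (64/7 - (-4 + 5)*0/58) = -18942 - (64/7 - 0/58) = -18942 - (64/7 - 1/58*0) = -18942 - (64/7 + 0) = -18942 - 1*64/7 = -18942 - 64/7 = -132658/7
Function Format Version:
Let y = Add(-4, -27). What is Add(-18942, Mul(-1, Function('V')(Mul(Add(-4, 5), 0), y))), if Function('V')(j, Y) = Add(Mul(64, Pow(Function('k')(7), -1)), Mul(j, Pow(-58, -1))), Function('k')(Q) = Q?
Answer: Rational(-132658, 7) ≈ -18951.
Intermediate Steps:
y = -31
Function('V')(j, Y) = Add(Rational(64, 7), Mul(Rational(-1, 58), j)) (Function('V')(j, Y) = Add(Mul(64, Pow(7, -1)), Mul(j, Pow(-58, -1))) = Add(Mul(64, Rational(1, 7)), Mul(j, Rational(-1, 58))) = Add(Rational(64, 7), Mul(Rational(-1, 58), j)))
Add(-18942, Mul(-1, Function('V')(Mul(Add(-4, 5), 0), y))) = Add(-18942, Mul(-1, Add(Rational(64, 7), Mul(Rational(-1, 58), Mul(Add(-4, 5), 0))))) = Add(-18942, Mul(-1, Add(Rational(64, 7), Mul(Rational(-1, 58), Mul(1, 0))))) = Add(-18942, Mul(-1, Add(Rational(64, 7), Mul(Rational(-1, 58), 0)))) = Add(-18942, Mul(-1, Add(Rational(64, 7), 0))) = Add(-18942, Mul(-1, Rational(64, 7))) = Add(-18942, Rational(-64, 7)) = Rational(-132658, 7)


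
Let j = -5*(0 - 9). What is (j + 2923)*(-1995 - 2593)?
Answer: -13617184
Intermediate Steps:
j = 45 (j = -5*(-9) = 45)
(j + 2923)*(-1995 - 2593) = (45 + 2923)*(-1995 - 2593) = 2968*(-4588) = -13617184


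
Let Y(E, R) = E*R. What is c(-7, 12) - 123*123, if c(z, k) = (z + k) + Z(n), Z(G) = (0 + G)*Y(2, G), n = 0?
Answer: -15124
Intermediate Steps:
Z(G) = 2*G² (Z(G) = (0 + G)*(2*G) = G*(2*G) = 2*G²)
c(z, k) = k + z (c(z, k) = (z + k) + 2*0² = (k + z) + 2*0 = (k + z) + 0 = k + z)
c(-7, 12) - 123*123 = (12 - 7) - 123*123 = 5 - 15129 = -15124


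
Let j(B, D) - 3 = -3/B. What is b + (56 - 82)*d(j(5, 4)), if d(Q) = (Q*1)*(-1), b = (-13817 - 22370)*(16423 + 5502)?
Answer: -3966999563/5 ≈ -7.9340e+8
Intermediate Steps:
b = -793399975 (b = -36187*21925 = -793399975)
j(B, D) = 3 - 3/B
d(Q) = -Q (d(Q) = Q*(-1) = -Q)
b + (56 - 82)*d(j(5, 4)) = -793399975 + (56 - 82)*(-(3 - 3/5)) = -793399975 - (-26)*(3 - 3*1/5) = -793399975 - (-26)*(3 - 3/5) = -793399975 - (-26)*12/5 = -793399975 - 26*(-12/5) = -793399975 + 312/5 = -3966999563/5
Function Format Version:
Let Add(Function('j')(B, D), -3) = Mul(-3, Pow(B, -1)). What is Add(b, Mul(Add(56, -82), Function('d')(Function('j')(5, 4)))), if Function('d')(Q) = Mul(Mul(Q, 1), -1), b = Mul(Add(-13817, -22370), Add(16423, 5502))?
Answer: Rational(-3966999563, 5) ≈ -7.9340e+8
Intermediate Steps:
b = -793399975 (b = Mul(-36187, 21925) = -793399975)
Function('j')(B, D) = Add(3, Mul(-3, Pow(B, -1)))
Function('d')(Q) = Mul(-1, Q) (Function('d')(Q) = Mul(Q, -1) = Mul(-1, Q))
Add(b, Mul(Add(56, -82), Function('d')(Function('j')(5, 4)))) = Add(-793399975, Mul(Add(56, -82), Mul(-1, Add(3, Mul(-3, Pow(5, -1)))))) = Add(-793399975, Mul(-26, Mul(-1, Add(3, Mul(-3, Rational(1, 5)))))) = Add(-793399975, Mul(-26, Mul(-1, Add(3, Rational(-3, 5))))) = Add(-793399975, Mul(-26, Mul(-1, Rational(12, 5)))) = Add(-793399975, Mul(-26, Rational(-12, 5))) = Add(-793399975, Rational(312, 5)) = Rational(-3966999563, 5)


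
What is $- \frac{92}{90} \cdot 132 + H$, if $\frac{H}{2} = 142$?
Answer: $\frac{2236}{15} \approx 149.07$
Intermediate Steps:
$H = 284$ ($H = 2 \cdot 142 = 284$)
$- \frac{92}{90} \cdot 132 + H = - \frac{92}{90} \cdot 132 + 284 = \left(-92\right) \frac{1}{90} \cdot 132 + 284 = \left(- \frac{46}{45}\right) 132 + 284 = - \frac{2024}{15} + 284 = \frac{2236}{15}$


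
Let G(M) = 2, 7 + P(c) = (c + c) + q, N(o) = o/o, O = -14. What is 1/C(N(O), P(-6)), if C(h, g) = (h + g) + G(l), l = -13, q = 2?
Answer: -1/14 ≈ -0.071429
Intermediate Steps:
N(o) = 1
P(c) = -5 + 2*c (P(c) = -7 + ((c + c) + 2) = -7 + (2*c + 2) = -7 + (2 + 2*c) = -5 + 2*c)
C(h, g) = 2 + g + h (C(h, g) = (h + g) + 2 = (g + h) + 2 = 2 + g + h)
1/C(N(O), P(-6)) = 1/(2 + (-5 + 2*(-6)) + 1) = 1/(2 + (-5 - 12) + 1) = 1/(2 - 17 + 1) = 1/(-14) = -1/14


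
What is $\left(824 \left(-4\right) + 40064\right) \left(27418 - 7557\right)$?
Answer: $730249248$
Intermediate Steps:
$\left(824 \left(-4\right) + 40064\right) \left(27418 - 7557\right) = \left(-3296 + 40064\right) 19861 = 36768 \cdot 19861 = 730249248$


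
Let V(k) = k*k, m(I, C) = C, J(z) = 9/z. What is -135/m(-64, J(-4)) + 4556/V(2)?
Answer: 1199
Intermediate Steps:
V(k) = k²
-135/m(-64, J(-4)) + 4556/V(2) = -135/(9/(-4)) + 4556/(2²) = -135/(9*(-¼)) + 4556/4 = -135/(-9/4) + 4556*(¼) = -135*(-4/9) + 1139 = 60 + 1139 = 1199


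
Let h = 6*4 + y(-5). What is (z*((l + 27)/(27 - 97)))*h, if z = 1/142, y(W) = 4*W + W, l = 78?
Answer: 3/284 ≈ 0.010563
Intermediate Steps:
y(W) = 5*W
h = -1 (h = 6*4 + 5*(-5) = 24 - 25 = -1)
z = 1/142 ≈ 0.0070423
(z*((l + 27)/(27 - 97)))*h = (((78 + 27)/(27 - 97))/142)*(-1) = ((105/(-70))/142)*(-1) = ((105*(-1/70))/142)*(-1) = ((1/142)*(-3/2))*(-1) = -3/284*(-1) = 3/284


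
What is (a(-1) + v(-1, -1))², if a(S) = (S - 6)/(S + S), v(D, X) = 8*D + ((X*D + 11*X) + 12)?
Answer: 25/4 ≈ 6.2500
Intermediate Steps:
v(D, X) = 12 + 8*D + 11*X + D*X (v(D, X) = 8*D + ((D*X + 11*X) + 12) = 8*D + ((11*X + D*X) + 12) = 8*D + (12 + 11*X + D*X) = 12 + 8*D + 11*X + D*X)
a(S) = (-6 + S)/(2*S) (a(S) = (-6 + S)/((2*S)) = (-6 + S)*(1/(2*S)) = (-6 + S)/(2*S))
(a(-1) + v(-1, -1))² = ((½)*(-6 - 1)/(-1) + (12 + 8*(-1) + 11*(-1) - 1*(-1)))² = ((½)*(-1)*(-7) + (12 - 8 - 11 + 1))² = (7/2 - 6)² = (-5/2)² = 25/4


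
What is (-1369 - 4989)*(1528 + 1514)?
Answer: -19341036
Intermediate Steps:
(-1369 - 4989)*(1528 + 1514) = -6358*3042 = -19341036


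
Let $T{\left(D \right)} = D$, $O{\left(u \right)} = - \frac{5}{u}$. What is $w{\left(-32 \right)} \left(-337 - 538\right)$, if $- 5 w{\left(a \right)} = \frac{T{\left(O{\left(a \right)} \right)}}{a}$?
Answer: $- \frac{875}{1024} \approx -0.85449$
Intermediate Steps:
$w{\left(a \right)} = \frac{1}{a^{2}}$ ($w{\left(a \right)} = - \frac{- \frac{5}{a} \frac{1}{a}}{5} = - \frac{\left(-5\right) \frac{1}{a^{2}}}{5} = \frac{1}{a^{2}}$)
$w{\left(-32 \right)} \left(-337 - 538\right) = \frac{-337 - 538}{1024} = \frac{1}{1024} \left(-875\right) = - \frac{875}{1024}$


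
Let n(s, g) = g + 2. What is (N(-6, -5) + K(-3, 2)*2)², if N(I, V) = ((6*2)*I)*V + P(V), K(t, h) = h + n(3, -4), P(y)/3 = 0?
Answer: 129600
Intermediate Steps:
n(s, g) = 2 + g
P(y) = 0 (P(y) = 3*0 = 0)
K(t, h) = -2 + h (K(t, h) = h + (2 - 4) = h - 2 = -2 + h)
N(I, V) = 12*I*V (N(I, V) = ((6*2)*I)*V + 0 = (12*I)*V + 0 = 12*I*V + 0 = 12*I*V)
(N(-6, -5) + K(-3, 2)*2)² = (12*(-6)*(-5) + (-2 + 2)*2)² = (360 + 0*2)² = (360 + 0)² = 360² = 129600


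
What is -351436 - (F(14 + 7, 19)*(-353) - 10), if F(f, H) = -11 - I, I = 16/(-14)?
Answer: -2484339/7 ≈ -3.5491e+5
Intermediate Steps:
I = -8/7 (I = 16*(-1/14) = -8/7 ≈ -1.1429)
F(f, H) = -69/7 (F(f, H) = -11 - 1*(-8/7) = -11 + 8/7 = -69/7)
-351436 - (F(14 + 7, 19)*(-353) - 10) = -351436 - (-69/7*(-353) - 10) = -351436 - (24357/7 - 10) = -351436 - 1*24287/7 = -351436 - 24287/7 = -2484339/7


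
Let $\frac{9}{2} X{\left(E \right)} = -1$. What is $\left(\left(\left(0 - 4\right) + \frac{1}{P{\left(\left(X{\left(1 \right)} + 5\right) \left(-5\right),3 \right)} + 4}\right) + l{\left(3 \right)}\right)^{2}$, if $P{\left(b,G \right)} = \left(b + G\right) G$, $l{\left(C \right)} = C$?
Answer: $\frac{32041}{30976} \approx 1.0344$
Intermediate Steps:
$X{\left(E \right)} = - \frac{2}{9}$ ($X{\left(E \right)} = \frac{2}{9} \left(-1\right) = - \frac{2}{9}$)
$P{\left(b,G \right)} = G \left(G + b\right)$ ($P{\left(b,G \right)} = \left(G + b\right) G = G \left(G + b\right)$)
$\left(\left(\left(0 - 4\right) + \frac{1}{P{\left(\left(X{\left(1 \right)} + 5\right) \left(-5\right),3 \right)} + 4}\right) + l{\left(3 \right)}\right)^{2} = \left(\left(\left(0 - 4\right) + \frac{1}{3 \left(3 + \left(- \frac{2}{9} + 5\right) \left(-5\right)\right) + 4}\right) + 3\right)^{2} = \left(\left(-4 + \frac{1}{3 \left(3 + \frac{43}{9} \left(-5\right)\right) + 4}\right) + 3\right)^{2} = \left(\left(-4 + \frac{1}{3 \left(3 - \frac{215}{9}\right) + 4}\right) + 3\right)^{2} = \left(\left(-4 + \frac{1}{3 \left(- \frac{188}{9}\right) + 4}\right) + 3\right)^{2} = \left(\left(-4 + \frac{1}{- \frac{188}{3} + 4}\right) + 3\right)^{2} = \left(\left(-4 + \frac{1}{- \frac{176}{3}}\right) + 3\right)^{2} = \left(\left(-4 - \frac{3}{176}\right) + 3\right)^{2} = \left(- \frac{707}{176} + 3\right)^{2} = \left(- \frac{179}{176}\right)^{2} = \frac{32041}{30976}$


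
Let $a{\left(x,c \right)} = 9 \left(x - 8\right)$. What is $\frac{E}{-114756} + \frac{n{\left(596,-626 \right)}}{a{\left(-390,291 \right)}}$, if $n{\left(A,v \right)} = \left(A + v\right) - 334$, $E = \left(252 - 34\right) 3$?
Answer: $\frac{3285713}{34254666} \approx 0.09592$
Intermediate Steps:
$E = 654$ ($E = 218 \cdot 3 = 654$)
$n{\left(A,v \right)} = -334 + A + v$
$a{\left(x,c \right)} = -72 + 9 x$ ($a{\left(x,c \right)} = 9 \left(-8 + x\right) = -72 + 9 x$)
$\frac{E}{-114756} + \frac{n{\left(596,-626 \right)}}{a{\left(-390,291 \right)}} = \frac{654}{-114756} + \frac{-334 + 596 - 626}{-72 + 9 \left(-390\right)} = 654 \left(- \frac{1}{114756}\right) - \frac{364}{-72 - 3510} = - \frac{109}{19126} - \frac{364}{-3582} = - \frac{109}{19126} - - \frac{182}{1791} = - \frac{109}{19126} + \frac{182}{1791} = \frac{3285713}{34254666}$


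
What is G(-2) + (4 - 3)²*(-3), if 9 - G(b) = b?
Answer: 8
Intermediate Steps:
G(b) = 9 - b
G(-2) + (4 - 3)²*(-3) = (9 - 1*(-2)) + (4 - 3)²*(-3) = (9 + 2) + 1²*(-3) = 11 + 1*(-3) = 11 - 3 = 8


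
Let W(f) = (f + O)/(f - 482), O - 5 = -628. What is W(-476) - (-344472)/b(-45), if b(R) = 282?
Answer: 55052349/45026 ≈ 1222.7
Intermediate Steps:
O = -623 (O = 5 - 628 = -623)
W(f) = (-623 + f)/(-482 + f) (W(f) = (f - 623)/(f - 482) = (-623 + f)/(-482 + f))
W(-476) - (-344472)/b(-45) = (-623 - 476)/(-482 - 476) - (-344472)/282 = -1099/(-958) - (-344472)/282 = -1/958*(-1099) - 1*(-57412/47) = 1099/958 + 57412/47 = 55052349/45026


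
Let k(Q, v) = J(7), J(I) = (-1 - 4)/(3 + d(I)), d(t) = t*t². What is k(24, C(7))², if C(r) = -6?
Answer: 25/119716 ≈ 0.00020883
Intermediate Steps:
d(t) = t³
J(I) = -5/(3 + I³) (J(I) = (-1 - 4)/(3 + I³) = -5/(3 + I³))
k(Q, v) = -5/346 (k(Q, v) = -5/(3 + 7³) = -5/(3 + 343) = -5/346)
k(24, C(7))² = (-5/346)² = 25/119716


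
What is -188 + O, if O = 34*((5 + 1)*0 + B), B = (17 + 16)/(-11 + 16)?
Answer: 182/5 ≈ 36.400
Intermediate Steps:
B = 33/5 ≈ 6.6000
O = 1122/5 (O = 34*((5 + 1)*0 + 33/5) = 34*(6*0 + 33/5) = 34*(0 + 33/5) = 34*(33/5) = 1122/5 ≈ 224.40)
-188 + O = -188 + 1122/5 = 182/5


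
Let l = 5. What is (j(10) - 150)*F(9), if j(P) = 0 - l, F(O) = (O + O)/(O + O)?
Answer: -155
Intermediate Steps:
F(O) = 1 (F(O) = (2*O)/((2*O)) = (2*O)*(1/(2*O)) = 1)
j(P) = -5 (j(P) = 0 - 1*5 = 0 - 5 = -5)
(j(10) - 150)*F(9) = (-5 - 150)*1 = -155*1 = -155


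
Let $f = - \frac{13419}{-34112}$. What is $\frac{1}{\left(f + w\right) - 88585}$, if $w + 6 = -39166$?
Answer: $- \frac{34112}{4358033365} \approx -7.8274 \cdot 10^{-6}$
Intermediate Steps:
$f = \frac{13419}{34112}$ ($f = \left(-13419\right) \left(- \frac{1}{34112}\right) = \frac{13419}{34112} \approx 0.39338$)
$w = -39172$ ($w = -6 - 39166 = -39172$)
$\frac{1}{\left(f + w\right) - 88585} = \frac{1}{\left(\frac{13419}{34112} - 39172\right) - 88585} = \frac{1}{- \frac{1336221845}{34112} - 88585} = \frac{1}{- \frac{4358033365}{34112}} = - \frac{34112}{4358033365}$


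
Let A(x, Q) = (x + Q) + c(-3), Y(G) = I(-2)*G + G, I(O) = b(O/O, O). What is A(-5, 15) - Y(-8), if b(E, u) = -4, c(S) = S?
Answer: -17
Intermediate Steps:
I(O) = -4
Y(G) = -3*G (Y(G) = -4*G + G = -3*G)
A(x, Q) = -3 + Q + x (A(x, Q) = (x + Q) - 3 = (Q + x) - 3 = -3 + Q + x)
A(-5, 15) - Y(-8) = (-3 + 15 - 5) - (-3)*(-8) = 7 - 1*24 = 7 - 24 = -17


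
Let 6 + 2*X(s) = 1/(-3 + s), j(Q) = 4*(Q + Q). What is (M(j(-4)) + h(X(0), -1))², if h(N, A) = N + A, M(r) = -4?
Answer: 2401/36 ≈ 66.694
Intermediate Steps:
j(Q) = 8*Q (j(Q) = 4*(2*Q) = 8*Q)
X(s) = -3 + 1/(2*(-3 + s))
h(N, A) = A + N
(M(j(-4)) + h(X(0), -1))² = (-4 + (-1 + (19 - 6*0)/(2*(-3 + 0))))² = (-4 + (-1 + (½)*(19 + 0)/(-3)))² = (-4 + (-1 + (½)*(-⅓)*19))² = (-4 + (-1 - 19/6))² = (-4 - 25/6)² = (-49/6)² = 2401/36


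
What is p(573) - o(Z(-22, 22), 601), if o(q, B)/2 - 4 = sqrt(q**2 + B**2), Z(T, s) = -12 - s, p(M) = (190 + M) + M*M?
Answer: 329084 - 2*sqrt(362357) ≈ 3.2788e+5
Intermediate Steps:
p(M) = 190 + M + M**2 (p(M) = (190 + M) + M**2 = 190 + M + M**2)
o(q, B) = 8 + 2*sqrt(B**2 + q**2) (o(q, B) = 8 + 2*sqrt(q**2 + B**2) = 8 + 2*sqrt(B**2 + q**2))
p(573) - o(Z(-22, 22), 601) = (190 + 573 + 573**2) - (8 + 2*sqrt(601**2 + (-12 - 1*22)**2)) = (190 + 573 + 328329) - (8 + 2*sqrt(361201 + (-12 - 22)**2)) = 329092 - (8 + 2*sqrt(361201 + (-34)**2)) = 329092 - (8 + 2*sqrt(361201 + 1156)) = 329092 - (8 + 2*sqrt(362357)) = 329092 + (-8 - 2*sqrt(362357)) = 329084 - 2*sqrt(362357)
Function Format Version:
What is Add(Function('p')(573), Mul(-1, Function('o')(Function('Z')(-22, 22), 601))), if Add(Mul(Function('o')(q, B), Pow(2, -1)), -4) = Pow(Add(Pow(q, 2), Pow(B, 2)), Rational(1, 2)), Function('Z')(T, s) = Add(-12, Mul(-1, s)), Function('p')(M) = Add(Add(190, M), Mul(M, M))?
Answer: Add(329084, Mul(-2, Pow(362357, Rational(1, 2)))) ≈ 3.2788e+5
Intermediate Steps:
Function('p')(M) = Add(190, M, Pow(M, 2)) (Function('p')(M) = Add(Add(190, M), Pow(M, 2)) = Add(190, M, Pow(M, 2)))
Function('o')(q, B) = Add(8, Mul(2, Pow(Add(Pow(B, 2), Pow(q, 2)), Rational(1, 2)))) (Function('o')(q, B) = Add(8, Mul(2, Pow(Add(Pow(q, 2), Pow(B, 2)), Rational(1, 2)))) = Add(8, Mul(2, Pow(Add(Pow(B, 2), Pow(q, 2)), Rational(1, 2)))))
Add(Function('p')(573), Mul(-1, Function('o')(Function('Z')(-22, 22), 601))) = Add(Add(190, 573, Pow(573, 2)), Mul(-1, Add(8, Mul(2, Pow(Add(Pow(601, 2), Pow(Add(-12, Mul(-1, 22)), 2)), Rational(1, 2)))))) = Add(Add(190, 573, 328329), Mul(-1, Add(8, Mul(2, Pow(Add(361201, Pow(Add(-12, -22), 2)), Rational(1, 2)))))) = Add(329092, Mul(-1, Add(8, Mul(2, Pow(Add(361201, Pow(-34, 2)), Rational(1, 2)))))) = Add(329092, Mul(-1, Add(8, Mul(2, Pow(Add(361201, 1156), Rational(1, 2)))))) = Add(329092, Mul(-1, Add(8, Mul(2, Pow(362357, Rational(1, 2)))))) = Add(329092, Add(-8, Mul(-2, Pow(362357, Rational(1, 2))))) = Add(329084, Mul(-2, Pow(362357, Rational(1, 2))))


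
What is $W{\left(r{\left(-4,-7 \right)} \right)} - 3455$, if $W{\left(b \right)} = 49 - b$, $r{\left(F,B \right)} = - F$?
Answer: $-3410$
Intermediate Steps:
$W{\left(r{\left(-4,-7 \right)} \right)} - 3455 = \left(49 - \left(-1\right) \left(-4\right)\right) - 3455 = \left(49 - 4\right) - 3455 = 45 - 3455 = -3410$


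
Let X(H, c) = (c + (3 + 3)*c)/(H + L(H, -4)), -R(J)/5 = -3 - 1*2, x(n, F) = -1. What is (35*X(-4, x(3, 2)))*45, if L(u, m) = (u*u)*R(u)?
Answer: -1225/44 ≈ -27.841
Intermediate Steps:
R(J) = 25 (R(J) = -5*(-3 - 1*2) = -5*(-3 - 2) = -5*(-5) = 25)
L(u, m) = 25*u**2 (L(u, m) = (u*u)*25 = u**2*25 = 25*u**2)
X(H, c) = 7*c/(H + 25*H**2) (X(H, c) = (c + (3 + 3)*c)/(H + 25*H**2) = (c + 6*c)/(H + 25*H**2) = (7*c)/(H + 25*H**2) = 7*c/(H + 25*H**2))
(35*X(-4, x(3, 2)))*45 = (35*(7*(-1)/(-4*(1 + 25*(-4)))))*45 = (35*(7*(-1)*(-1/4)/(1 - 100)))*45 = (35*(7*(-1)*(-1/4)/(-99)))*45 = (35*(7*(-1)*(-1/4)*(-1/99)))*45 = (35*(-7/396))*45 = -245/396*45 = -1225/44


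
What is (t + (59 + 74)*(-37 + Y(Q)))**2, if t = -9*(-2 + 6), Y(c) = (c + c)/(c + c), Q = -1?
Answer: 23270976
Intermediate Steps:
Y(c) = 1 (Y(c) = (2*c)/((2*c)) = (2*c)*(1/(2*c)) = 1)
t = -36 (t = -9*4 = -36)
(t + (59 + 74)*(-37 + Y(Q)))**2 = (-36 + (59 + 74)*(-37 + 1))**2 = (-36 + 133*(-36))**2 = (-36 - 4788)**2 = (-4824)**2 = 23270976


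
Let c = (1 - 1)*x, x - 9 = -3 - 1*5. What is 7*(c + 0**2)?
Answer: 0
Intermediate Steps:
x = 1 (x = 9 + (-3 - 1*5) = 9 + (-3 - 5) = 9 - 8 = 1)
c = 0 (c = (1 - 1)*1 = 0*1 = 0)
7*(c + 0**2) = 7*(0 + 0**2) = 7*(0 + 0) = 7*0 = 0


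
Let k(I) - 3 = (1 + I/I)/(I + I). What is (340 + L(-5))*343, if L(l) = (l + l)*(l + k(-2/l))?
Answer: 114905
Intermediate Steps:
k(I) = 3 + 1/I (k(I) = 3 + (1 + I/I)/(I + I) = 3 + (1 + 1)/((2*I)) = 3 + 2*(1/(2*I)) = 3 + 1/I)
L(l) = 2*l*(3 + l/2) (L(l) = (l + l)*(l + (3 + 1/(-2/l))) = (2*l)*(l + (3 - l/2)) = (2*l)*(3 + l/2) = 2*l*(3 + l/2))
(340 + L(-5))*343 = (340 - 5*(6 - 5))*343 = (340 - 5*1)*343 = (340 - 5)*343 = 335*343 = 114905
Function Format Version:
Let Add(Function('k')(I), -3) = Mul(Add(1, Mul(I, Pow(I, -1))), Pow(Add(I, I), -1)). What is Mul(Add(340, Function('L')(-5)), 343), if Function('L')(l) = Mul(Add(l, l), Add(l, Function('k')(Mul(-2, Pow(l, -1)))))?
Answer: 114905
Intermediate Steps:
Function('k')(I) = Add(3, Pow(I, -1)) (Function('k')(I) = Add(3, Mul(Add(1, Mul(I, Pow(I, -1))), Pow(Add(I, I), -1))) = Add(3, Mul(Add(1, 1), Pow(Mul(2, I), -1))) = Add(3, Mul(2, Mul(Rational(1, 2), Pow(I, -1)))) = Add(3, Pow(I, -1)))
Function('L')(l) = Mul(2, l, Add(3, Mul(Rational(1, 2), l))) (Function('L')(l) = Mul(Add(l, l), Add(l, Add(3, Pow(Mul(-2, Pow(l, -1)), -1)))) = Mul(Mul(2, l), Add(l, Add(3, Mul(Rational(-1, 2), l)))) = Mul(Mul(2, l), Add(3, Mul(Rational(1, 2), l))) = Mul(2, l, Add(3, Mul(Rational(1, 2), l))))
Mul(Add(340, Function('L')(-5)), 343) = Mul(Add(340, Mul(-5, Add(6, -5))), 343) = Mul(Add(340, Mul(-5, 1)), 343) = Mul(Add(340, -5), 343) = Mul(335, 343) = 114905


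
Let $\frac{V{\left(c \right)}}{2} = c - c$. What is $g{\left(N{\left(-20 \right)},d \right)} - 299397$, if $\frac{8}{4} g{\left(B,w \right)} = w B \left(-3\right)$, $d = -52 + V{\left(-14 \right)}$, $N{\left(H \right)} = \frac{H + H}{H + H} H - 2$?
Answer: $-301113$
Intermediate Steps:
$N{\left(H \right)} = -2 + H$ ($N{\left(H \right)} = \frac{2 H}{2 H} H - 2 = 2 H \frac{1}{2 H} H - 2 = 1 H - 2 = H - 2 = -2 + H$)
$V{\left(c \right)} = 0$ ($V{\left(c \right)} = 2 \left(c - c\right) = 2 \cdot 0 = 0$)
$d = -52$ ($d = -52 + 0 = -52$)
$g{\left(B,w \right)} = - \frac{3 B w}{2}$ ($g{\left(B,w \right)} = \frac{w B \left(-3\right)}{2} = \frac{B w \left(-3\right)}{2} = \frac{\left(-3\right) B w}{2} = - \frac{3 B w}{2}$)
$g{\left(N{\left(-20 \right)},d \right)} - 299397 = \left(- \frac{3}{2}\right) \left(-2 - 20\right) \left(-52\right) - 299397 = \left(- \frac{3}{2}\right) \left(-22\right) \left(-52\right) - 299397 = -1716 - 299397 = -301113$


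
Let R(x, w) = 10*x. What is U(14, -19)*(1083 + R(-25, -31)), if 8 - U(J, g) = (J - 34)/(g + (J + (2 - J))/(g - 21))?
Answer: 2205784/381 ≈ 5789.5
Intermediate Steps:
U(J, g) = 8 - (-34 + J)/(g + 2/(-21 + g)) (U(J, g) = 8 - (J - 34)/(g + (J + (2 - J))/(g - 21)) = 8 - (-34 + J)/(g + 2/(-21 + g)))
U(14, -19)*(1083 + R(-25, -31)) = ((-698 - 134*(-19) + 8*(-19)² + 21*14 - 1*14*(-19))/(2 + (-19)² - 21*(-19)))*(1083 + 10*(-25)) = ((-698 + 2546 + 8*361 + 294 + 266)/(2 + 361 + 399))*(1083 - 250) = ((-698 + 2546 + 2888 + 294 + 266)/762)*833 = ((1/762)*5296)*833 = (2648/381)*833 = 2205784/381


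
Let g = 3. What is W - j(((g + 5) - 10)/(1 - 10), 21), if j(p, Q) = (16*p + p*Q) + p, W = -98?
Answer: -958/9 ≈ -106.44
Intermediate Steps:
j(p, Q) = 17*p + Q*p (j(p, Q) = (16*p + Q*p) + p = 17*p + Q*p)
W - j(((g + 5) - 10)/(1 - 10), 21) = -98 - ((3 + 5) - 10)/(1 - 10)*(17 + 21) = -98 - (8 - 10)/(-9)*38 = -98 - (-2*(-1/9))*38 = -98 - 2*38/9 = -98 - 1*76/9 = -98 - 76/9 = -958/9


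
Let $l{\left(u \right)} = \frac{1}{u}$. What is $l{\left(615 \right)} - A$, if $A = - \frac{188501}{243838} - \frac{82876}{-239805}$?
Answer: $\frac{1028699971003}{2397416435190} \approx 0.42909$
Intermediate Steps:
$A = - \frac{24995164217}{58473571590}$ ($A = \left(-188501\right) \frac{1}{243838} - - \frac{82876}{239805} = - \frac{188501}{243838} + \frac{82876}{239805} = - \frac{24995164217}{58473571590} \approx -0.42746$)
$l{\left(615 \right)} - A = \frac{1}{615} - - \frac{24995164217}{58473571590} = \frac{1}{615} + \frac{24995164217}{58473571590} = \frac{1028699971003}{2397416435190}$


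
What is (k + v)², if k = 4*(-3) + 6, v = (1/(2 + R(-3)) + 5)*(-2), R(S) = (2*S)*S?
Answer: 25921/100 ≈ 259.21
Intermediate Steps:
R(S) = 2*S²
v = -101/10 (v = (1/(2 + 2*(-3)²) + 5)*(-2) = (1/(2 + 2*9) + 5)*(-2) = (1/(2 + 18) + 5)*(-2) = (1/20 + 5)*(-2) = (101/20)*(-2) = -101/10 ≈ -10.100)
k = -6 (k = -12 + 6 = -6)
(k + v)² = (-6 - 101/10)² = (-161/10)² = 25921/100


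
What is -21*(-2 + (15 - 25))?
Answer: 252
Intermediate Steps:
-21*(-2 + (15 - 25)) = -21*(-2 - 10) = -21*(-12) = 252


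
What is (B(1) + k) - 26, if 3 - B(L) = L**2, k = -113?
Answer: -137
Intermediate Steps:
B(L) = 3 - L**2
(B(1) + k) - 26 = ((3 - 1*1**2) - 113) - 26 = ((3 - 1*1) - 113) - 26 = ((3 - 1) - 113) - 26 = (2 - 113) - 26 = -111 - 26 = -137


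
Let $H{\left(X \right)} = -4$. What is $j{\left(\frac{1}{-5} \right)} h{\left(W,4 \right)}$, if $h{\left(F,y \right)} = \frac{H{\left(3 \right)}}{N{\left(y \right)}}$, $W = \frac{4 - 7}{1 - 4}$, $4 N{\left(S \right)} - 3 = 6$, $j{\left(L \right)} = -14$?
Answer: $\frac{224}{9} \approx 24.889$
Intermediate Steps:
$N{\left(S \right)} = \frac{9}{4}$ ($N{\left(S \right)} = \frac{3}{4} + \frac{1}{4} \cdot 6 = \frac{3}{4} + \frac{3}{2} = \frac{9}{4}$)
$W = 1$ ($W = - \frac{3}{-3} = \left(-3\right) \left(- \frac{1}{3}\right) = 1$)
$h{\left(F,y \right)} = - \frac{16}{9}$ ($h{\left(F,y \right)} = - \frac{4}{\frac{9}{4}} = \left(-4\right) \frac{4}{9} = - \frac{16}{9}$)
$j{\left(\frac{1}{-5} \right)} h{\left(W,4 \right)} = \left(-14\right) \left(- \frac{16}{9}\right) = \frac{224}{9}$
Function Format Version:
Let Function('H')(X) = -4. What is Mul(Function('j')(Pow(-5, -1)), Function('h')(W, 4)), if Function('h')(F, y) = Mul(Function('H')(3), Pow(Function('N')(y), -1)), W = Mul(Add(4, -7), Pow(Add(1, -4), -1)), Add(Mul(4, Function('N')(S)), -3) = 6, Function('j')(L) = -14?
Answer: Rational(224, 9) ≈ 24.889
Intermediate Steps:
Function('N')(S) = Rational(9, 4) (Function('N')(S) = Add(Rational(3, 4), Mul(Rational(1, 4), 6)) = Add(Rational(3, 4), Rational(3, 2)) = Rational(9, 4))
W = 1 (W = Mul(-3, Pow(-3, -1)) = Mul(-3, Rational(-1, 3)) = 1)
Function('h')(F, y) = Rational(-16, 9) (Function('h')(F, y) = Mul(-4, Pow(Rational(9, 4), -1)) = Mul(-4, Rational(4, 9)) = Rational(-16, 9))
Mul(Function('j')(Pow(-5, -1)), Function('h')(W, 4)) = Mul(-14, Rational(-16, 9)) = Rational(224, 9)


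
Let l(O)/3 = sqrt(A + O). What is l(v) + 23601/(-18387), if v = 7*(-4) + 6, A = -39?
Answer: -7867/6129 + 3*I*sqrt(61) ≈ -1.2836 + 23.431*I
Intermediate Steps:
v = -22 (v = -28 + 6 = -22)
l(O) = 3*sqrt(-39 + O)
l(v) + 23601/(-18387) = 3*sqrt(-39 - 22) + 23601/(-18387) = 3*sqrt(-61) + 23601*(-1/18387) = 3*(I*sqrt(61)) - 7867/6129 = 3*I*sqrt(61) - 7867/6129 = -7867/6129 + 3*I*sqrt(61)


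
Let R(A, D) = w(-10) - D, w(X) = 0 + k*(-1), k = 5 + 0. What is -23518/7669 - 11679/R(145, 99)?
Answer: 87120379/797576 ≈ 109.23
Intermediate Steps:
k = 5
w(X) = -5 (w(X) = 0 + 5*(-1) = 0 - 5 = -5)
R(A, D) = -5 - D
-23518/7669 - 11679/R(145, 99) = -23518/7669 - 11679/(-5 - 1*99) = -23518*1/7669 - 11679/(-5 - 99) = -23518/7669 - 11679/(-104) = -23518/7669 - 11679*(-1/104) = -23518/7669 + 11679/104 = 87120379/797576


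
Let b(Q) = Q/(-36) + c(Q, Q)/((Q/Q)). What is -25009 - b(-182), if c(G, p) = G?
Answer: -446977/18 ≈ -24832.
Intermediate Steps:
b(Q) = 35*Q/36 (b(Q) = Q/(-36) + Q/((Q/Q)) = Q*(-1/36) + Q/1 = -Q/36 + Q*1 = -Q/36 + Q = 35*Q/36)
-25009 - b(-182) = -25009 - 35*(-182)/36 = -25009 - 1*(-3185/18) = -25009 + 3185/18 = -446977/18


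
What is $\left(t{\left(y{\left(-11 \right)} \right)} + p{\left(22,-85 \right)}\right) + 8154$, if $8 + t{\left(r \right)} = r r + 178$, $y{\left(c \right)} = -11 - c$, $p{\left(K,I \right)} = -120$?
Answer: $8204$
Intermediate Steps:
$t{\left(r \right)} = 170 + r^{2}$ ($t{\left(r \right)} = -8 + \left(r r + 178\right) = -8 + \left(r^{2} + 178\right) = -8 + \left(178 + r^{2}\right) = 170 + r^{2}$)
$\left(t{\left(y{\left(-11 \right)} \right)} + p{\left(22,-85 \right)}\right) + 8154 = \left(\left(170 + \left(-11 - -11\right)^{2}\right) - 120\right) + 8154 = \left(\left(170 + \left(-11 + 11\right)^{2}\right) - 120\right) + 8154 = \left(\left(170 + 0^{2}\right) - 120\right) + 8154 = \left(\left(170 + 0\right) - 120\right) + 8154 = \left(170 - 120\right) + 8154 = 50 + 8154 = 8204$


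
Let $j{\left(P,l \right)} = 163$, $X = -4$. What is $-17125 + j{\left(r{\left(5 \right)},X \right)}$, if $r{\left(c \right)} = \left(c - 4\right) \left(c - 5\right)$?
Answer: $-16962$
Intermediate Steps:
$r{\left(c \right)} = \left(-5 + c\right) \left(-4 + c\right)$ ($r{\left(c \right)} = \left(-4 + c\right) \left(-5 + c\right) = \left(-5 + c\right) \left(-4 + c\right)$)
$-17125 + j{\left(r{\left(5 \right)},X \right)} = -17125 + 163 = -16962$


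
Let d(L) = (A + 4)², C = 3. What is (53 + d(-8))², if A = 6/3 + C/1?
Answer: 17956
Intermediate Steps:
A = 5 (A = 6/3 + 3/1 = 6*(⅓) + 3*1 = 2 + 3 = 5)
d(L) = 81 (d(L) = (5 + 4)² = 9² = 81)
(53 + d(-8))² = (53 + 81)² = 134² = 17956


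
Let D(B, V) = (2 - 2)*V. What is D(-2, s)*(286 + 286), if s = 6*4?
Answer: 0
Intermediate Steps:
s = 24
D(B, V) = 0 (D(B, V) = 0*V = 0)
D(-2, s)*(286 + 286) = 0*(286 + 286) = 0*572 = 0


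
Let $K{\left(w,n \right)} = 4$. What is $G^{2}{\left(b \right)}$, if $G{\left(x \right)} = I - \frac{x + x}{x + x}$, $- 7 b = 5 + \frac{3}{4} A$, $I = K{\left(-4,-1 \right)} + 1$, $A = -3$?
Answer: $16$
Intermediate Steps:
$I = 5$ ($I = 4 + 1 = 5$)
$b = - \frac{11}{28}$ ($b = - \frac{5 + \frac{3}{4} \left(-3\right)}{7} = - \frac{5 - \frac{9}{4}}{7} = \left(- \frac{1}{7}\right) \frac{11}{4} = - \frac{11}{28} \approx -0.39286$)
$G{\left(x \right)} = 4$ ($G{\left(x \right)} = 5 - \frac{x + x}{x + x} = 5 - \frac{2 x}{2 x} = 5 - 2 x \frac{1}{2 x} = 5 - 1 = 4$)
$G^{2}{\left(b \right)} = 4^{2} = 16$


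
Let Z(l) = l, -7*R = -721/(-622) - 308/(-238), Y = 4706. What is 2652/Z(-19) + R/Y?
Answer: -923768226495/6618245452 ≈ -139.58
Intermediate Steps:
R = -25941/74018 (R = -(-721/(-622) - 308/(-238))/7 = -(-721*(-1/622) - 308*(-1/238))/7 = -(721/622 + 22/17)/7 = -⅐*25941/10574 = -25941/74018 ≈ -0.35047)
2652/Z(-19) + R/Y = 2652/(-19) - 25941/74018/4706 = 2652*(-1/19) - 25941/74018*1/4706 = -2652/19 - 25941/348328708 = -923768226495/6618245452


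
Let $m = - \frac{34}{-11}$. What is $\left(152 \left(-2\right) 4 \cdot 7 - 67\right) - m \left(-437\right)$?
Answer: $- \frac{79511}{11} \approx -7228.3$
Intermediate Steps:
$m = \frac{34}{11}$ ($m = \left(-34\right) \left(- \frac{1}{11}\right) = \frac{34}{11} \approx 3.0909$)
$\left(152 \left(-2\right) 4 \cdot 7 - 67\right) - m \left(-437\right) = \left(152 \left(-2\right) 4 \cdot 7 - 67\right) - \frac{34}{11} \left(-437\right) = \left(152 \left(\left(-8\right) 7\right) - 67\right) - - \frac{14858}{11} = \left(152 \left(-56\right) - 67\right) + \frac{14858}{11} = \left(-8512 - 67\right) + \frac{14858}{11} = -8579 + \frac{14858}{11} = - \frac{79511}{11}$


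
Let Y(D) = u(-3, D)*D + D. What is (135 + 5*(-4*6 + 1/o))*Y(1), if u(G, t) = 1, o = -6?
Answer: 85/3 ≈ 28.333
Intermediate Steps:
Y(D) = 2*D (Y(D) = 1*D + D = D + D = 2*D)
(135 + 5*(-4*6 + 1/o))*Y(1) = (135 + 5*(-4*6 + 1/(-6)))*(2*1) = (135 + 5*(-24 - ⅙))*2 = (135 + 5*(-145/6))*2 = (135 - 725/6)*2 = (85/6)*2 = 85/3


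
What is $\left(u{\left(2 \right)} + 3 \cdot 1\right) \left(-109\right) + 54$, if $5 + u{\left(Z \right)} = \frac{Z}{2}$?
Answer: $163$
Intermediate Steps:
$u{\left(Z \right)} = -5 + \frac{Z}{2}$
$\left(u{\left(2 \right)} + 3 \cdot 1\right) \left(-109\right) + 54 = \left(\left(-5 + \frac{1}{2} \cdot 2\right) + 3 \cdot 1\right) \left(-109\right) + 54 = \left(\left(-5 + 1\right) + 3\right) \left(-109\right) + 54 = \left(-4 + 3\right) \left(-109\right) + 54 = \left(-1\right) \left(-109\right) + 54 = 109 + 54 = 163$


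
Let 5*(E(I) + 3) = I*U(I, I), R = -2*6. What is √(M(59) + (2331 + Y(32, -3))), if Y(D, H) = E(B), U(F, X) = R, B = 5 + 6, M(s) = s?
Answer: √59015/5 ≈ 48.586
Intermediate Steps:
R = -12
B = 11
U(F, X) = -12
E(I) = -3 - 12*I/5 (E(I) = -3 + (I*(-12))/5 = -3 + (-12*I)/5 = -3 - 12*I/5)
Y(D, H) = -147/5 (Y(D, H) = -3 - 12/5*11 = -3 - 132/5 = -147/5)
√(M(59) + (2331 + Y(32, -3))) = √(59 + (2331 - 147/5)) = √(59 + 11508/5) = √(11803/5) = √59015/5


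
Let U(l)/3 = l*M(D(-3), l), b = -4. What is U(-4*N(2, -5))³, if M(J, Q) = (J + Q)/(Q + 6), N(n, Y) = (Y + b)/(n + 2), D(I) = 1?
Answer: 5832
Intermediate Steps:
N(n, Y) = (-4 + Y)/(2 + n) (N(n, Y) = (Y - 4)/(n + 2) = (-4 + Y)/(2 + n))
M(J, Q) = (J + Q)/(6 + Q)
U(l) = 3*l*(1 + l)/(6 + l) (U(l) = 3*(l*((1 + l)/(6 + l))) = 3*(l*(1 + l)/(6 + l)) = 3*l*(1 + l)/(6 + l))
U(-4*N(2, -5))³ = (3*(-4*(-4 - 5)/(2 + 2))*(1 - 4*(-4 - 5)/(2 + 2))/(6 - 4*(-4 - 5)/(2 + 2)))³ = (3*(-4*(-9)/4)*(1 - 4*(-9)/4)/(6 - 4*(-9)/4))³ = (3*(-(-9))*(1 - (-9))/(6 - (-9)))³ = (3*(-4*(-9/4))*(1 - 4*(-9/4))/(6 - 4*(-9/4)))³ = (3*9*(1 + 9)/(6 + 9))³ = (3*9*10/15)³ = (3*9*(1/15)*10)³ = 18³ = 5832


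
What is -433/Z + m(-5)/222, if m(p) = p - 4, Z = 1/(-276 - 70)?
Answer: 11086529/74 ≈ 1.4982e+5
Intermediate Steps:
Z = -1/346 (Z = 1/(-346) = -1/346 ≈ -0.0028902)
m(p) = -4 + p
-433/Z + m(-5)/222 = -433/(-1/346) + (-4 - 5)/222 = -433*(-346) - 9*1/222 = 149818 - 3/74 = 11086529/74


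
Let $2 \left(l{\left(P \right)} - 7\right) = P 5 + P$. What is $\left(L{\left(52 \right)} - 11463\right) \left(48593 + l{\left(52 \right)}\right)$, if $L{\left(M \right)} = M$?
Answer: $-556354716$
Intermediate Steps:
$l{\left(P \right)} = 7 + 3 P$ ($l{\left(P \right)} = 7 + \frac{P 5 + P}{2} = 7 + \frac{5 P + P}{2} = 7 + \frac{6 P}{2} = 7 + 3 P$)
$\left(L{\left(52 \right)} - 11463\right) \left(48593 + l{\left(52 \right)}\right) = \left(52 - 11463\right) \left(48593 + \left(7 + 3 \cdot 52\right)\right) = - 11411 \left(48593 + \left(7 + 156\right)\right) = - 11411 \left(48593 + 163\right) = \left(-11411\right) 48756 = -556354716$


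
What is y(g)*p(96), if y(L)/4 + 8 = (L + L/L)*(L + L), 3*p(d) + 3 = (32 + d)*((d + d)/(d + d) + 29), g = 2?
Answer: 20464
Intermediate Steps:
p(d) = 319 + 10*d (p(d) = -1 + ((32 + d)*((d + d)/(d + d) + 29))/3 = -1 + ((32 + d)*((2*d)/((2*d)) + 29))/3 = -1 + ((32 + d)*((2*d)*(1/(2*d)) + 29))/3 = -1 + ((32 + d)*(1 + 29))/3 = -1 + ((32 + d)*30)/3 = -1 + (960 + 30*d)/3 = -1 + (320 + 10*d) = 319 + 10*d)
y(L) = -32 + 8*L*(1 + L) (y(L) = -32 + 4*((L + L/L)*(L + L)) = -32 + 4*((L + 1)*(2*L)) = -32 + 4*((1 + L)*(2*L)) = -32 + 4*(2*L*(1 + L)) = -32 + 8*L*(1 + L))
y(g)*p(96) = (-32 + 8*2 + 8*2²)*(319 + 10*96) = (-32 + 16 + 8*4)*(319 + 960) = (-32 + 16 + 32)*1279 = 16*1279 = 20464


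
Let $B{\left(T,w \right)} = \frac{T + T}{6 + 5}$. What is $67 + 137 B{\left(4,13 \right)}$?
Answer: $\frac{1833}{11} \approx 166.64$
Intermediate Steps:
$B{\left(T,w \right)} = \frac{2 T}{11}$
$67 + 137 B{\left(4,13 \right)} = 67 + 137 \cdot \frac{2}{11} \cdot 4 = 67 + 137 \cdot \frac{8}{11} = 67 + \frac{1096}{11} = \frac{1833}{11}$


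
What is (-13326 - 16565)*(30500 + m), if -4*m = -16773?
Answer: -4148063743/4 ≈ -1.0370e+9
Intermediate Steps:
m = 16773/4 (m = -1/4*(-16773) = 16773/4 ≈ 4193.3)
(-13326 - 16565)*(30500 + m) = (-13326 - 16565)*(30500 + 16773/4) = -29891*138773/4 = -4148063743/4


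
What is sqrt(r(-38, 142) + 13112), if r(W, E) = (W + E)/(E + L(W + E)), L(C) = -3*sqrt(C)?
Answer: 2*sqrt(232751 - 9834*sqrt(26))/sqrt(71 - 3*sqrt(26)) ≈ 114.51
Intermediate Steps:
r(W, E) = (E + W)/(E - 3*sqrt(E + W)) (r(W, E) = (W + E)/(E - 3*sqrt(W + E)) = (E + W)/(E - 3*sqrt(E + W)))
sqrt(r(-38, 142) + 13112) = sqrt((142 - 38)/(142 - 3*sqrt(142 - 38)) + 13112) = sqrt(104/(142 - 6*sqrt(26)) + 13112) = sqrt(13112 + 104/(142 - 6*sqrt(26)))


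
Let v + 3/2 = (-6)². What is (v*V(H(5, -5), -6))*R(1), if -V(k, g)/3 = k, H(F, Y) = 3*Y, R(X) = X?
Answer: 3105/2 ≈ 1552.5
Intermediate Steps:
v = 69/2 (v = -3/2 + (-6)² = -3/2 + 36 = 69/2 ≈ 34.500)
V(k, g) = -3*k
(v*V(H(5, -5), -6))*R(1) = (69*(-9*(-5))/2)*1 = (69*(-3*(-15))/2)*1 = ((69/2)*45)*1 = (3105/2)*1 = 3105/2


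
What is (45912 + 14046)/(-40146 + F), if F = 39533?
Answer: -59958/613 ≈ -97.811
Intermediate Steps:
(45912 + 14046)/(-40146 + F) = (45912 + 14046)/(-40146 + 39533) = 59958/(-613) = 59958*(-1/613) = -59958/613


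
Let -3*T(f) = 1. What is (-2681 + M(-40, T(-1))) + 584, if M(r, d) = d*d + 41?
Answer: -18503/9 ≈ -2055.9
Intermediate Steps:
T(f) = -⅓ (T(f) = -⅓*1 = -⅓)
M(r, d) = 41 + d² (M(r, d) = d² + 41 = 41 + d²)
(-2681 + M(-40, T(-1))) + 584 = (-2681 + (41 + (-⅓)²)) + 584 = (-2681 + (41 + ⅑)) + 584 = (-2681 + 370/9) + 584 = -23759/9 + 584 = -18503/9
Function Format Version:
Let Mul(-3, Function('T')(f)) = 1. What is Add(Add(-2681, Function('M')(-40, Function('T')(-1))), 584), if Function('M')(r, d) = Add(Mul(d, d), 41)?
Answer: Rational(-18503, 9) ≈ -2055.9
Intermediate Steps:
Function('T')(f) = Rational(-1, 3) (Function('T')(f) = Mul(Rational(-1, 3), 1) = Rational(-1, 3))
Function('M')(r, d) = Add(41, Pow(d, 2)) (Function('M')(r, d) = Add(Pow(d, 2), 41) = Add(41, Pow(d, 2)))
Add(Add(-2681, Function('M')(-40, Function('T')(-1))), 584) = Add(Add(-2681, Add(41, Pow(Rational(-1, 3), 2))), 584) = Add(Add(-2681, Add(41, Rational(1, 9))), 584) = Add(Add(-2681, Rational(370, 9)), 584) = Add(Rational(-23759, 9), 584) = Rational(-18503, 9)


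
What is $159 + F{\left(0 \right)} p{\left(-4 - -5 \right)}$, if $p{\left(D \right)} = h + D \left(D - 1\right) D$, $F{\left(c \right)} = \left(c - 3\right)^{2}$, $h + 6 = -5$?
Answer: $60$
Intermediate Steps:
$h = -11$ ($h = -6 - 5 = -11$)
$F{\left(c \right)} = \left(-3 + c\right)^{2}$
$p{\left(D \right)} = -11 + D^{2} \left(-1 + D\right)$ ($p{\left(D \right)} = -11 + D \left(D - 1\right) D = -11 + D \left(-1 + D\right) D = -11 + D D \left(-1 + D\right) = -11 + D^{2} \left(-1 + D\right)$)
$159 + F{\left(0 \right)} p{\left(-4 - -5 \right)} = 159 + \left(-3 + 0\right)^{2} \left(-11 + \left(-4 - -5\right)^{3} - \left(-4 - -5\right)^{2}\right) = 159 + \left(-3\right)^{2} \left(-11 + \left(-4 + 5\right)^{3} - \left(-4 + 5\right)^{2}\right) = 159 + 9 \left(-11 + 1^{3} - 1^{2}\right) = 159 + 9 \left(-11 + 1 - 1\right) = 159 + 9 \left(-11\right) = 159 - 99 = 60$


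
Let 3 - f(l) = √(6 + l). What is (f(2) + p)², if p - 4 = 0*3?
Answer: 57 - 28*√2 ≈ 17.402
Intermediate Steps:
p = 4 (p = 4 + 0*3 = 4 + 0 = 4)
f(l) = 3 - √(6 + l)
(f(2) + p)² = ((3 - √(6 + 2)) + 4)² = ((3 - √8) + 4)² = ((3 - 2*√2) + 4)² = (7 - 2*√2)²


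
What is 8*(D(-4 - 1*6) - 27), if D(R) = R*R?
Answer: 584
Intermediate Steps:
D(R) = R**2
8*(D(-4 - 1*6) - 27) = 8*((-4 - 1*6)**2 - 27) = 8*((-4 - 6)**2 - 27) = 8*((-10)**2 - 27) = 8*(100 - 27) = 8*73 = 584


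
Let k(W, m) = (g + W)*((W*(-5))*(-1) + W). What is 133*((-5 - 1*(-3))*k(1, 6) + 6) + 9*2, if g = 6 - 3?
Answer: -5568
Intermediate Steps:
g = 3
k(W, m) = 6*W*(3 + W) (k(W, m) = (3 + W)*((W*(-5))*(-1) + W) = (3 + W)*(-5*W*(-1) + W) = (3 + W)*(5*W + W) = (3 + W)*(6*W) = 6*W*(3 + W))
133*((-5 - 1*(-3))*k(1, 6) + 6) + 9*2 = 133*((-5 - 1*(-3))*(6*1*(3 + 1)) + 6) + 9*2 = 133*((-5 + 3)*(6*1*4) + 6) + 18 = 133*(-2*24 + 6) + 18 = 133*(-48 + 6) + 18 = 133*(-42) + 18 = -5586 + 18 = -5568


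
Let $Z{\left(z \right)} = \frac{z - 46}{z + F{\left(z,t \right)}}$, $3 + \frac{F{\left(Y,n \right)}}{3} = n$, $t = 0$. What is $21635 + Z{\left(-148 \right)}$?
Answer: $\frac{3396889}{157} \approx 21636.0$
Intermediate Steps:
$F{\left(Y,n \right)} = -9 + 3 n$
$Z{\left(z \right)} = \frac{-46 + z}{-9 + z}$ ($Z{\left(z \right)} = \frac{z - 46}{z + \left(-9 + 3 \cdot 0\right)} = \frac{-46 + z}{z + \left(-9 + 0\right)} = \frac{-46 + z}{z - 9} = \frac{-46 + z}{-9 + z}$)
$21635 + Z{\left(-148 \right)} = 21635 + \frac{-46 - 148}{-9 - 148} = 21635 + \frac{1}{-157} \left(-194\right) = 21635 - - \frac{194}{157} = 21635 + \frac{194}{157} = \frac{3396889}{157}$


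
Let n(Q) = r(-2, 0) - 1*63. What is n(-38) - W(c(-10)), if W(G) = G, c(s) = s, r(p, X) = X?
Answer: -53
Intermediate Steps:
n(Q) = -63 (n(Q) = 0 - 1*63 = 0 - 63 = -63)
n(-38) - W(c(-10)) = -63 - 1*(-10) = -63 + 10 = -53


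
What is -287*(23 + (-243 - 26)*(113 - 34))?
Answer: 6092436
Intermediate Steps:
-287*(23 + (-243 - 26)*(113 - 34)) = -287*(23 - 269*79) = -287*(23 - 21251) = -287*(-21228) = 6092436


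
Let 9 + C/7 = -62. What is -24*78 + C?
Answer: -2369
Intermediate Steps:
C = -497 (C = -63 + 7*(-62) = -63 - 434 = -497)
-24*78 + C = -24*78 - 497 = -1872 - 497 = -2369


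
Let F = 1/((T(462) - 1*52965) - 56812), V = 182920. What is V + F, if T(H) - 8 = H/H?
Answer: 20078762559/109768 ≈ 1.8292e+5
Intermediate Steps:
T(H) = 9 (T(H) = 8 + H/H = 8 + 1 = 9)
F = -1/109768 (F = 1/((9 - 1*52965) - 56812) = 1/((9 - 52965) - 56812) = 1/(-52956 - 56812) = 1/(-109768) = -1/109768 ≈ -9.1101e-6)
V + F = 182920 - 1/109768 = 20078762559/109768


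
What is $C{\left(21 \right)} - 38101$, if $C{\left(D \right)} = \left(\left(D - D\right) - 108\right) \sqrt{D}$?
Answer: $-38101 - 108 \sqrt{21} \approx -38596.0$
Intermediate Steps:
$C{\left(D \right)} = - 108 \sqrt{D}$ ($C{\left(D \right)} = \left(0 - 108\right) \sqrt{D} = - 108 \sqrt{D}$)
$C{\left(21 \right)} - 38101 = - 108 \sqrt{21} - 38101 = -38101 - 108 \sqrt{21}$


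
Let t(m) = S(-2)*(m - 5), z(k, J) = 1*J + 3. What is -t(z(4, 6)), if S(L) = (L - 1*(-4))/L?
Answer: 4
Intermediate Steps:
z(k, J) = 3 + J (z(k, J) = J + 3 = 3 + J)
S(L) = (4 + L)/L (S(L) = (L + 4)/L = (4 + L)/L)
t(m) = 5 - m (t(m) = ((4 - 2)/(-2))*(m - 5) = (-½*2)*(-5 + m) = -(-5 + m) = 5 - m)
-t(z(4, 6)) = -(5 - (3 + 6)) = -(5 - 1*9) = -(5 - 9) = -1*(-4) = 4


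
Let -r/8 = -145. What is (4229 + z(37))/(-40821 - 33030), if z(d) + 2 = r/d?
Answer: -157559/2732487 ≈ -0.057661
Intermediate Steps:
r = 1160 (r = -8*(-145) = 1160)
z(d) = -2 + 1160/d
(4229 + z(37))/(-40821 - 33030) = (4229 + (-2 + 1160/37))/(-40821 - 33030) = (4229 + (-2 + 1160*(1/37)))/(-73851) = (4229 + (-2 + 1160/37))*(-1/73851) = (4229 + 1086/37)*(-1/73851) = (157559/37)*(-1/73851) = -157559/2732487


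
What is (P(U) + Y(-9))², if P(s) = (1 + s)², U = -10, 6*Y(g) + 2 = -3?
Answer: 231361/36 ≈ 6426.7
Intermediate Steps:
Y(g) = -⅚ (Y(g) = -⅓ + (⅙)*(-3) = -⅓ - ½ = -⅚)
(P(U) + Y(-9))² = ((1 - 10)² - ⅚)² = ((-9)² - ⅚)² = (81 - ⅚)² = (481/6)² = 231361/36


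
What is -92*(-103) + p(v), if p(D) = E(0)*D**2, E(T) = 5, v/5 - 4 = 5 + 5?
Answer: 33976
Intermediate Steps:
v = 70 (v = 20 + 5*(5 + 5) = 20 + 5*10 = 20 + 50 = 70)
p(D) = 5*D**2
-92*(-103) + p(v) = -92*(-103) + 5*70**2 = 9476 + 5*4900 = 9476 + 24500 = 33976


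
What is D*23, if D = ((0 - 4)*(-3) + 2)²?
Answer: 4508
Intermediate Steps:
D = 196 (D = (-4*(-3) + 2)² = (12 + 2)² = 14² = 196)
D*23 = 196*23 = 4508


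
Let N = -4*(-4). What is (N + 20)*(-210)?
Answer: -7560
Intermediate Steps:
N = 16
(N + 20)*(-210) = (16 + 20)*(-210) = 36*(-210) = -7560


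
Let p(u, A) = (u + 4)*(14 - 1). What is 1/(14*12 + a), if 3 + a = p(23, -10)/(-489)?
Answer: 163/26778 ≈ 0.0060871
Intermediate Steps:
p(u, A) = 52 + 13*u (p(u, A) = (4 + u)*13 = 52 + 13*u)
a = -606/163 (a = -3 + (52 + 13*23)/(-489) = -3 + (52 + 299)*(-1/489) = -3 + 351*(-1/489) = -3 - 117/163 = -606/163 ≈ -3.7178)
1/(14*12 + a) = 1/(14*12 - 606/163) = 1/(168 - 606/163) = 1/(26778/163) = 163/26778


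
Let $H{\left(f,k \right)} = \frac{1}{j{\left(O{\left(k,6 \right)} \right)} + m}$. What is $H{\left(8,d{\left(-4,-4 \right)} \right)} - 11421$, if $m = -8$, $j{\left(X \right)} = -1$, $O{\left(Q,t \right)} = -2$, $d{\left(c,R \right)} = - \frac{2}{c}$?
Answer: $- \frac{102790}{9} \approx -11421.0$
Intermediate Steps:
$H{\left(f,k \right)} = - \frac{1}{9}$ ($H{\left(f,k \right)} = \frac{1}{-1 - 8} = \frac{1}{-9} = - \frac{1}{9}$)
$H{\left(8,d{\left(-4,-4 \right)} \right)} - 11421 = - \frac{1}{9} - 11421 = - \frac{102790}{9}$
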